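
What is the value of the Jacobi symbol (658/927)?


Compute (658/927) via quadratic reciprocity:
  pull out 2: (2/927) = +1  (since 927 mod 8 = 7)
  reciprocity: (329/927) -> +(927/329)
  reduce: (269/329)
  reciprocity: (269/329) -> +(329/269)
  reduce: (60/269)
  pull out 2: (2/269) = -1  (since 269 mod 8 = 5)
  pull out 2: (2/269) = -1  (since 269 mod 8 = 5)
  reciprocity: (15/269) -> +(269/15)
  reduce: (14/15)
  pull out 2: (2/15) = +1  (since 15 mod 8 = 7)
  reciprocity: (7/15) -> -(15/7)
  reduce: (1/7)
  (1/7) = 1
Product of signs = -1

-1


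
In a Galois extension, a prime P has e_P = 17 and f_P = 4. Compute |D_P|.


|D_P| = e * f
= 17 * 4
= 68

68


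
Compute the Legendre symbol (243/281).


p = 281 is prime, so compute (243/281) with the reciprocity algorithm (Jacobi-symbol steps: pull out 2s via (2/n), flip via reciprocity, reduce):
  reciprocity: (243/281) -> +(281/243)
  reduce: (38/243)
  pull out 2: (2/243) = -1  (since 243 mod 8 = 3)
  reciprocity: (19/243) -> -(243/19)
  reduce: (15/19)
  reciprocity: (15/19) -> -(19/15)
  reduce: (4/15)
  pull out 2: (2/15) = +1  (since 15 mod 8 = 7)
  pull out 2: (2/15) = +1  (since 15 mod 8 = 7)
  (1/15) = 1
Product of signs = -1
(243/281) = -1

-1


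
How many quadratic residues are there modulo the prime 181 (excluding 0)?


For prime p, the number of non-zero quadratic residues is (p-1)/2.
= (181-1)/2
= 90

90


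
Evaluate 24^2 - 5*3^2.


x^2 - d*y^2
= 24^2 - 5*3^2
= 576 - 45
= 531

531


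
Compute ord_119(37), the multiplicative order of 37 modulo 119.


We want ord_119(37), the smallest k >= 1 with 37^k = 1 mod 119.
n = 119 = 7 * 17, phi(119) = 96; the order divides phi(n).
Divisors of 96: 1, 2, 3, 4, 6, 8, 12, 16, 24, 32, 48, 96
Repeated squaring mod 119: 37^1 = 37, 37^2 = 60, 37^4 = 30, 37^8 = 67, 37^16 = 86, 37^32 = 18, 37^64 = 86
Test divisors in increasing order:
  k=1: 37^1 = 37 mod 119
  k=2: 37^2 = 60 mod 119
  k=3: 37^3 = 60 * 37 = 78 mod 119
  k=4: 37^4 = 30 mod 119
  k=6: 37^6 = 30 * 60 = 15 mod 119
  k=8: 37^8 = 67 mod 119
  k=12: 37^12 = 67 * 30 = 106 mod 119
  k=16: 37^16 = 86 mod 119
  k=24: 37^24 = 86 * 67 = 50 mod 119
  k=32: 37^32 = 18 mod 119
  k=48: 37^48 = 18 * 86 = 1 mod 119  <- first divisor giving 1
Order = 48

48


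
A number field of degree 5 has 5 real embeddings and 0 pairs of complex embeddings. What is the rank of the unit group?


By Dirichlet's unit theorem:
rank = r1 + r2 - 1
= 5 + 0 - 1
= 4

4


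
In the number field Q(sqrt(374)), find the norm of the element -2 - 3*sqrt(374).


N(a + b*sqrt(d)) = a^2 - d*b^2
= (-2)^2 - (374)*(-3)^2
= 4 - 3366
= -3362

-3362


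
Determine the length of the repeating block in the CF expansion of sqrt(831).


Run the CF algorithm for sqrt(831).
a_0 = floor(sqrt(831)) = 28; set m_0=0, q_0=1.
Recurrence: m' = q*a - m,  q' = (d - m'^2)/q,  a' = floor((a_0 + m')/q').
  step 1: m=28, q=47, a=1
  step 2: m=19, q=10, a=4
  step 3: m=21, q=39, a=1
  step 4: m=18, q=13, a=3
  step 5: m=21, q=30, a=1
  step 6: m=9, q=25, a=1
  step 7: m=16, q=23, a=1
  step 8: m=7, q=34, a=1
  step 9: m=27, q=3, a=18
  step 10: m=27, q=34, a=1
  step 11: m=7, q=23, a=1
  step 12: m=16, q=25, a=1
  step 13: m=9, q=30, a=1
  step 14: m=21, q=13, a=3
  step 15: m=18, q=39, a=1
  step 16: m=21, q=10, a=4
  step 17: m=19, q=47, a=1
  step 18: m=28, q=1, a=56
a_18 = 2*a_0 = 56, so the period closes here.
sqrt(831) = [28; 1, 4, 1, 3, 1, 1, 1, 1, 18, 1, 1, 1, 1, 3, 1, 4, 1, 56]
Period length = 18

18


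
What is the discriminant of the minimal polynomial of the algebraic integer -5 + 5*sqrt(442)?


The element -5 + 5*sqrt(442) has minimal polynomial:
x^2 + 10*x - 11025
Discriminant = (10)^2 - 4*(-11025)
= 100 + 44100
= 44200

44200


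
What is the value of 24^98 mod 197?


p = 197 is prime and the exponent is (p-1)/2 = 98, so by Euler's criterion 24^98 = (24/197) = +1 or -1 mod 197.
Compute by square-and-multiply:
  98 = 64 + 32 + 2 (binary 1100010)
  Repeated squaring mod 197: 24^1 = 24, 24^2 = 182, 24^4 = 28, 24^8 = 193, 24^16 = 16, 24^32 = 59, 24^64 = 132
  24^98 = 24^64 * 24^32 * 24^2 = 132 * 59 * 182 mod 197
    132 * 59 = 7788 = 105 mod 197
    105 * 182 = 19110 = 1 mod 197
  24^98 = 1 mod 197
Result 1: 24 is a quadratic residue mod 197.
24^98 mod 197 = 1

1


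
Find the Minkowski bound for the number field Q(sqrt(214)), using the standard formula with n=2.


d = 214, d mod 4 = 2, so disc(K) = 4d = 856; |disc(K)| = 856
Real quadratic field, so n = 2, s = r2 = 0, r1 = 2
M = (n!/n^n) * (4/pi)^s * sqrt(|disc(K)|) = (2!/2^2) * (4/pi)^0 * sqrt(856)
= 0.5 * 1.000000 * 29.257478
= 14.6287

14.6287


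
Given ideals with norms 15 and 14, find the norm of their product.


N(IJ) = N(I) * N(J)
= 15 * 14
= 210

210


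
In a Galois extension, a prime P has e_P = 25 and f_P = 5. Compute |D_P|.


|D_P| = e * f
= 25 * 5
= 125

125


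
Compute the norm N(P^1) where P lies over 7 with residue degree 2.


N(P^a) = p^(a*f)
= 7^(1*2)
= 7^2
= 49

49


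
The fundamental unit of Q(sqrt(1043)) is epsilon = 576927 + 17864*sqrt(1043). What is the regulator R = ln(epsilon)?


epsilon = 576927 + 17864*sqrt(1043)
= 1.1539e+06
R = ln(1.1539e+06)
= 13.9586

13.9586


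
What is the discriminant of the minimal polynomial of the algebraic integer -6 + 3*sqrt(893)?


The element -6 + 3*sqrt(893) has minimal polynomial:
x^2 + 12*x - 8001
Discriminant = (12)^2 - 4*(-8001)
= 144 + 32004
= 32148

32148


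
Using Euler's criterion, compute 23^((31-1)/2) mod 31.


p = 31 is prime and the exponent is (p-1)/2 = 15, so by Euler's criterion 23^15 = (23/31) = +1 or -1 mod 31.
Compute by square-and-multiply:
  15 = 8 + 4 + 2 + 1 (binary 1111)
  Repeated squaring mod 31: 23^1 = 23, 23^2 = 2, 23^4 = 4, 23^8 = 16
  23^15 = 23^8 * 23^4 * 23^2 * 23^1 = 16 * 4 * 2 * 23 mod 31
    16 * 4 = 64 = 2 mod 31
    2 * 2 = 4 = 4 mod 31
    4 * 23 = 92 = 30 mod 31
  23^15 = 30 mod 31
Result 30 = p - 1 = -1 mod 31: 23 is a quadratic non-residue mod 31. As a residue in [0, p-1] the value is 30.
23^15 mod 31 = 30

30


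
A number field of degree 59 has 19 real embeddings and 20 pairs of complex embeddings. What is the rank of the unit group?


By Dirichlet's unit theorem:
rank = r1 + r2 - 1
= 19 + 20 - 1
= 38

38


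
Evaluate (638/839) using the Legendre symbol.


p = 839 is prime, so compute (638/839) with the reciprocity algorithm (Jacobi-symbol steps: pull out 2s via (2/n), flip via reciprocity, reduce):
  pull out 2: (2/839) = +1  (since 839 mod 8 = 7)
  reciprocity: (319/839) -> -(839/319)
  reduce: (201/319)
  reciprocity: (201/319) -> +(319/201)
  reduce: (118/201)
  pull out 2: (2/201) = +1  (since 201 mod 8 = 1)
  reciprocity: (59/201) -> +(201/59)
  reduce: (24/59)
  pull out 2: (2/59) = -1  (since 59 mod 8 = 3)
  pull out 2: (2/59) = -1  (since 59 mod 8 = 3)
  pull out 2: (2/59) = -1  (since 59 mod 8 = 3)
  reciprocity: (3/59) -> -(59/3)
  reduce: (2/3)
  pull out 2: (2/3) = -1  (since 3 mod 8 = 3)
  (1/3) = 1
Product of signs = 1
(638/839) = 1

1


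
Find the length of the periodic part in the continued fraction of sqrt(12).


Run the CF algorithm for sqrt(12).
a_0 = floor(sqrt(12)) = 3; set m_0=0, q_0=1.
Recurrence: m' = q*a - m,  q' = (d - m'^2)/q,  a' = floor((a_0 + m')/q').
  step 1: m=3, q=3, a=2
  step 2: m=3, q=1, a=6
a_2 = 2*a_0 = 6, so the period closes here.
sqrt(12) = [3; 2, 6]
Period length = 2

2


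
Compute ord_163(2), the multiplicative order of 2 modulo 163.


We want ord_163(2), the smallest k >= 1 with 2^k = 1 mod 163.
n = 163 = 163, phi(163) = 162; the order divides phi(n).
Divisors of 162: 1, 2, 3, 6, 9, 18, 27, 54, 81, 162
Repeated squaring mod 163: 2^1 = 2, 2^2 = 4, 2^4 = 16, 2^8 = 93, 2^16 = 10, 2^32 = 100, 2^64 = 57, 2^128 = 152
Test divisors in increasing order:
  k=1: 2^1 = 2 mod 163
  k=2: 2^2 = 4 mod 163
  k=3: 2^3 = 4 * 2 = 8 mod 163
  k=6: 2^6 = 16 * 4 = 64 mod 163
  k=9: 2^9 = 93 * 2 = 23 mod 163
  k=18: 2^18 = 10 * 4 = 40 mod 163
  k=27: 2^27 = 10 * 93 * 4 * 2 = 105 mod 163
  k=54: 2^54 = 100 * 10 * 16 * 4 = 104 mod 163
  k=81: 2^81 = 57 * 10 * 2 = 162 mod 163
  k=162: 2^162 = 152 * 100 * 4 = 1 mod 163  <- first divisor giving 1
Order = 162

162


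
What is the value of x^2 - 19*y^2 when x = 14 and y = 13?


x^2 - d*y^2
= 14^2 - 19*13^2
= 196 - 3211
= -3015

-3015


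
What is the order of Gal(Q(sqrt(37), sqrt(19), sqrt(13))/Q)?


The 3 square roots of distinct primes are multiplicatively independent over Q,
so [K:Q] = 2^3 and Gal(K/Q) is isomorphic to (Z/2Z)^3.
|Gal| = 2^3 = 8

8


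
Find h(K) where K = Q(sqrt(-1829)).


K = Q(sqrt(-1829)). d mod 4 = 3, so D = disc(K) = 4d = -7316
h(K) equals the number of primitive reduced positive-definite forms (a, b, c) = a*x^2 + b*x*y + c*y^2 with b^2 - 4ac = D,
where reduced means |b| <= a <= c, with b >= 0 whenever |b| = a or a = c, and primitive means gcd(a, b, c) = 1.
Reduced forces 3a^2 <= |D| = 7316, so 1 <= a <= 49; b must have the parity of D, and c = (b^2 - D)/(4a) must be an integer >= a.
Enumerate a = 1..49, b in [-a, a]:
  a=1: (1, 0, 1829)  [1]
  a=2: (2, 2, 915)  [1]
  a=3: (3, -2, 610), (3, 2, 610)  [2]
  a=4: none
  a=5: (5, -2, 366), (5, 2, 366)  [2]
  a=6: (6, -2, 305), (6, 2, 305)  [2]
  a=7..8: none
  a=9: (9, -8, 205), (9, 8, 205)  [2]
  a=10: (10, -2, 183), (10, 2, 183)  [2]
  a=11..12: none
  a=13: (13, -4, 141), (13, 4, 141)  [2]
  a=14: none
  a=15: (15, -8, 123), (15, -2, 122), (15, 2, 122), (15, 8, 123)  [4]
  a=16..17: none
  a=18: (18, -10, 103), (18, 10, 103)  [2]
  a=19..24: none
  a=25: (25, -22, 78), (25, 22, 78)  [2]
  a=26: (26, -22, 75), (26, 22, 75)  [2]
  a=27: (27, -26, 74), (27, 26, 74)  [2]
  a=28..29: none
  a=30: (30, -22, 65), (30, -2, 61), (30, 2, 61), (30, 22, 65)  [4]
  a=31: (31, 0, 59)  [1]
  a=32..36: none
  a=37: (37, -26, 54), (37, 26, 54)  [2]
  a=38: none
  a=39: (39, -22, 50), (39, -4, 47), (39, 4, 47), (39, 22, 50)  [4]
  a=40: none
  a=41: (41, -8, 45), (41, 8, 45)  [2]
  a=42..44: none
  a=45: (45, 28, 45)  [1]
  a=46..49: none
Total reduced forms: 1 + 1 + 2 + 2 + 2 + 2 + 2 + 2 + 4 + 2 + 2 + 2 + 2 + 4 + 1 + 2 + 4 + 2 + 1 = 40
h = 40

40


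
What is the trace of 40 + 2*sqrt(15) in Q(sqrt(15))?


Tr(a + b*sqrt(d)) = (a + b*sqrt(d)) + (a - b*sqrt(d)) = 2a
= 2 * (40)
= 80

80


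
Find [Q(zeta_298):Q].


The degree equals Euler's totient phi(298).
298 = 2 * 149
phi(298) = 148

148


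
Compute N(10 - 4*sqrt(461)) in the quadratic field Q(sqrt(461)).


N(a + b*sqrt(d)) = a^2 - d*b^2
= (10)^2 - (461)*(-4)^2
= 100 - 7376
= -7276

-7276


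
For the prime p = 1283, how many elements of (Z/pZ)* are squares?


For prime p, the number of non-zero quadratic residues is (p-1)/2.
= (1283-1)/2
= 641

641


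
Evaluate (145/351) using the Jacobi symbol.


Compute (145/351) via quadratic reciprocity:
  reciprocity: (145/351) -> +(351/145)
  reduce: (61/145)
  reciprocity: (61/145) -> +(145/61)
  reduce: (23/61)
  reciprocity: (23/61) -> +(61/23)
  reduce: (15/23)
  reciprocity: (15/23) -> -(23/15)
  reduce: (8/15)
  pull out 2: (2/15) = +1  (since 15 mod 8 = 7)
  pull out 2: (2/15) = +1  (since 15 mod 8 = 7)
  pull out 2: (2/15) = +1  (since 15 mod 8 = 7)
  (1/15) = 1
Product of signs = -1

-1


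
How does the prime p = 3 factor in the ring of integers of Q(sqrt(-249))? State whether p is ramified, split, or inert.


K = Q(sqrt(-249)). Since d mod 4 = 3, disc(K) = -996.
Check p | disc: -996 mod 3 = 0.
p divides disc, so p ramifies: (p) = P^2 with e=2, f=1, g=1.
Therefore p is ramified.

ramified


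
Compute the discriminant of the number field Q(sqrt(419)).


For K = Q(sqrt(d)) with d squarefree: disc(K) = d if d = 1 mod 4, and disc(K) = 4d if d = 2 or 3 mod 4.
Here d = 419, and d mod 4 = 3.
d = 3 mod 4, not 1 (O_K = Z[sqrt(d)]), so disc(K) = 4d = 4 * (419) = 1676

1676


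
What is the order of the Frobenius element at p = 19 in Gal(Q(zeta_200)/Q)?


The Frobenius at p in Gal(Q(zeta_n)/Q) = (Z/nZ)* is the class of p, so its order is ord_200(19), the smallest k >= 1 with 19^k = 1 mod 200.
n = 200 = 2^3 * 5^2, phi(200) = 80; the order divides phi(n).
Divisors of 80: 1, 2, 4, 5, 8, 10, 16, 20, 40, 80
Repeated squaring mod 200: 19^1 = 19, 19^2 = 161, 19^4 = 121, 19^8 = 41, 19^16 = 81, 19^32 = 161, 19^64 = 121
Test divisors in increasing order:
  k=1: 19^1 = 19 mod 200
  k=2: 19^2 = 161 mod 200
  k=4: 19^4 = 121 mod 200
  k=5: 19^5 = 121 * 19 = 99 mod 200
  k=8: 19^8 = 41 mod 200
  k=10: 19^10 = 41 * 161 = 1 mod 200  <- first divisor giving 1
Order = 10

10


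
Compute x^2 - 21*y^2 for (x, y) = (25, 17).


x^2 - d*y^2
= 25^2 - 21*17^2
= 625 - 6069
= -5444

-5444


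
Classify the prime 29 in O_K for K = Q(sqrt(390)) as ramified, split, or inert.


K = Q(sqrt(390)). Since d mod 4 = 2, disc(K) = 1560.
Check p | disc: 1560 mod 29 = 23.
p does not divide disc. Compute Legendre symbol (d/p):
13^((29-1)/2) mod 29 = 1
(d/p) = 1, so p splits: (p) = P*P' with e=1, f=1, g=2.
Therefore p is split.

split


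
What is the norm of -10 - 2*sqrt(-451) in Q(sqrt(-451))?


N(a + b*sqrt(d)) = a^2 - d*b^2
= (-10)^2 - (-451)*(-2)^2
= 100 + 1804
= 1904

1904


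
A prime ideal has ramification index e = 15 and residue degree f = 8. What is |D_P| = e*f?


|D_P| = e * f
= 15 * 8
= 120

120


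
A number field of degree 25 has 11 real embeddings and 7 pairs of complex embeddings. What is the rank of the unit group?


By Dirichlet's unit theorem:
rank = r1 + r2 - 1
= 11 + 7 - 1
= 17

17


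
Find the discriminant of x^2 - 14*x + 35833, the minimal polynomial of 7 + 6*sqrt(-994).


The element 7 + 6*sqrt(-994) has minimal polynomial:
x^2 - 14*x + 35833
Discriminant = (-14)^2 - 4*(35833)
= 196 - 143332
= -143136

-143136


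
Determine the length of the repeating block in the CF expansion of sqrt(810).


Run the CF algorithm for sqrt(810).
a_0 = floor(sqrt(810)) = 28; set m_0=0, q_0=1.
Recurrence: m' = q*a - m,  q' = (d - m'^2)/q,  a' = floor((a_0 + m')/q').
  step 1: m=28, q=26, a=2
  step 2: m=24, q=9, a=5
  step 3: m=21, q=41, a=1
  step 4: m=20, q=10, a=4
  step 5: m=20, q=41, a=1
  step 6: m=21, q=9, a=5
  step 7: m=24, q=26, a=2
  step 8: m=28, q=1, a=56
a_8 = 2*a_0 = 56, so the period closes here.
sqrt(810) = [28; 2, 5, 1, 4, 1, 5, 2, 56]
Period length = 8

8


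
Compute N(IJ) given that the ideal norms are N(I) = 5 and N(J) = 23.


N(IJ) = N(I) * N(J)
= 5 * 23
= 115

115


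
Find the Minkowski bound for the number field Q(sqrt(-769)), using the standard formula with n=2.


d = -769, d mod 4 = 3, so disc(K) = 4d = -3076; |disc(K)| = 3076
Imaginary quadratic field, so n = 2, s = r2 = 1, r1 = 0
M = (n!/n^n) * (4/pi)^s * sqrt(|disc(K)|) = (2!/2^2) * (4/pi)^1 * sqrt(3076)
= 0.5 * 1.273240 * 55.461698
= 35.3080

35.3080


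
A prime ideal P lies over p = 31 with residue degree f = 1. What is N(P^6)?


N(P^a) = p^(a*f)
= 31^(6*1)
= 31^6
= 887503681

887503681


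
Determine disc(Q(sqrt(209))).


For K = Q(sqrt(d)) with d squarefree: disc(K) = d if d = 1 mod 4, and disc(K) = 4d if d = 2 or 3 mod 4.
Here d = 209, and d mod 4 = 1.
d = 1 mod 4 (O_K = Z[(1+sqrt(d))/2]), so disc(K) = d = 209

209


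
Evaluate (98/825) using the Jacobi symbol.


Compute (98/825) via quadratic reciprocity:
  pull out 2: (2/825) = +1  (since 825 mod 8 = 1)
  reciprocity: (49/825) -> +(825/49)
  reduce: (41/49)
  reciprocity: (41/49) -> +(49/41)
  reduce: (8/41)
  pull out 2: (2/41) = +1  (since 41 mod 8 = 1)
  pull out 2: (2/41) = +1  (since 41 mod 8 = 1)
  pull out 2: (2/41) = +1  (since 41 mod 8 = 1)
  (1/41) = 1
Product of signs = 1

1


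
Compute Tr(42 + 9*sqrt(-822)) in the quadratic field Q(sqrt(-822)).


Tr(a + b*sqrt(d)) = (a + b*sqrt(d)) + (a - b*sqrt(d)) = 2a
= 2 * (42)
= 84

84


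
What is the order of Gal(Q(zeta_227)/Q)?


|Gal(Q(zeta_227)/Q)| = phi(227)
= 226

226


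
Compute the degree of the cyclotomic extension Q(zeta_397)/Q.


The degree equals Euler's totient phi(397).
397 = 397
phi(397) = 396

396


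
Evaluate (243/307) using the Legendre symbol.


p = 307 is prime, so compute (243/307) with the reciprocity algorithm (Jacobi-symbol steps: pull out 2s via (2/n), flip via reciprocity, reduce):
  reciprocity: (243/307) -> -(307/243)
  reduce: (64/243)
  pull out 2: (2/243) = -1  (since 243 mod 8 = 3)
  pull out 2: (2/243) = -1  (since 243 mod 8 = 3)
  pull out 2: (2/243) = -1  (since 243 mod 8 = 3)
  pull out 2: (2/243) = -1  (since 243 mod 8 = 3)
  pull out 2: (2/243) = -1  (since 243 mod 8 = 3)
  pull out 2: (2/243) = -1  (since 243 mod 8 = 3)
  (1/243) = 1
Product of signs = -1
(243/307) = -1

-1


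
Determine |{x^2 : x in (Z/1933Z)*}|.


For prime p, the number of non-zero quadratic residues is (p-1)/2.
= (1933-1)/2
= 966

966


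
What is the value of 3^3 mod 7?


p = 7 is prime and the exponent is (p-1)/2 = 3, so by Euler's criterion 3^3 = (3/7) = +1 or -1 mod 7.
Compute by square-and-multiply:
  3 = 2 + 1 (binary 11)
  Repeated squaring mod 7: 3^1 = 3, 3^2 = 2
  3^3 = 3^2 * 3^1 = 2 * 3 mod 7
    2 * 3 = 6 = 6 mod 7
  3^3 = 6 mod 7
Result 6 = p - 1 = -1 mod 7: 3 is a quadratic non-residue mod 7. As a residue in [0, p-1] the value is 6.
3^3 mod 7 = 6

6


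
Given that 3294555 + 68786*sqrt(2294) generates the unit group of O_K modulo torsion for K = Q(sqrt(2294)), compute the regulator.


epsilon = 3294555 + 68786*sqrt(2294)
= 6.5891e+06
R = ln(6.5891e+06)
= 15.7009

15.7009


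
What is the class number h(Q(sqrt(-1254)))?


K = Q(sqrt(-1254)). d mod 4 = 2, so D = disc(K) = 4d = -5016
h(K) equals the number of primitive reduced positive-definite forms (a, b, c) = a*x^2 + b*x*y + c*y^2 with b^2 - 4ac = D,
where reduced means |b| <= a <= c, with b >= 0 whenever |b| = a or a = c, and primitive means gcd(a, b, c) = 1.
Reduced forces 3a^2 <= |D| = 5016, so 1 <= a <= 40; b must have the parity of D, and c = (b^2 - D)/(4a) must be an integer >= a.
Enumerate a = 1..40, b in [-a, a]:
  a=1: (1, 0, 1254)  [1]
  a=2: (2, 0, 627)  [1]
  a=3: (3, 0, 418)  [1]
  a=4: none
  a=5: (5, -2, 251), (5, 2, 251)  [2]
  a=6: (6, 0, 209)  [1]
  a=7..9: none
  a=10: (10, -8, 127), (10, 8, 127)  [2]
  a=11: (11, 0, 114)  [1]
  a=12..14: none
  a=15: (15, -12, 86), (15, 12, 86)  [2]
  a=16: none
  a=17: (17, -4, 74), (17, 4, 74)  [2]
  a=18: none
  a=19: (19, 0, 66)  [1]
  a=20..21: none
  a=22: (22, 0, 57)  [1]
  a=23..24: none
  a=25: (25, -22, 55), (25, 22, 55)  [2]
  a=26..28: none
  a=29: (29, -28, 50), (29, 28, 50)  [2]
  a=30: (30, -12, 43), (30, 12, 43)  [2]
  a=31..32: none
  a=33: (33, 0, 38)  [1]
  a=34: (34, -4, 37), (34, 4, 37)  [2]
  a=35..40: none
Total reduced forms: 1 + 1 + 1 + 2 + 1 + 2 + 1 + 2 + 2 + 1 + 1 + 2 + 2 + 2 + 1 + 2 = 24
h = 24

24


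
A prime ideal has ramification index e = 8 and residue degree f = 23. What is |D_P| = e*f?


|D_P| = e * f
= 8 * 23
= 184

184


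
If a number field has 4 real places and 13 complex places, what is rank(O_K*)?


By Dirichlet's unit theorem:
rank = r1 + r2 - 1
= 4 + 13 - 1
= 16

16


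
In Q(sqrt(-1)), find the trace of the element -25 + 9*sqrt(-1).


Tr(a + b*sqrt(d)) = (a + b*sqrt(d)) + (a - b*sqrt(d)) = 2a
= 2 * (-25)
= -50

-50


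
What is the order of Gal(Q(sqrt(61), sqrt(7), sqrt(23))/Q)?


The 3 square roots of distinct primes are multiplicatively independent over Q,
so [K:Q] = 2^3 and Gal(K/Q) is isomorphic to (Z/2Z)^3.
|Gal| = 2^3 = 8

8


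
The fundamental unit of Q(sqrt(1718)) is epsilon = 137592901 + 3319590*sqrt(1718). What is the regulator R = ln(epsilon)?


epsilon = 137592901 + 3319590*sqrt(1718)
= 2.7519e+08
R = ln(2.7519e+08)
= 19.4330

19.4330


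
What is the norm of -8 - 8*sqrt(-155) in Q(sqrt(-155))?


N(a + b*sqrt(d)) = a^2 - d*b^2
= (-8)^2 - (-155)*(-8)^2
= 64 + 9920
= 9984

9984


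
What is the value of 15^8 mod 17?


p = 17 is prime and the exponent is (p-1)/2 = 8, so by Euler's criterion 15^8 = (15/17) = +1 or -1 mod 17.
Compute by square-and-multiply:
  8 = 8 (binary 1000)
  Repeated squaring mod 17: 15^1 = 15, 15^2 = 4, 15^4 = 16, 15^8 = 1
  15^8 = 1 mod 17
Result 1: 15 is a quadratic residue mod 17.
15^8 mod 17 = 1

1


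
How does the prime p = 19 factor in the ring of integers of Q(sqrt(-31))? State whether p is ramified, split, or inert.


K = Q(sqrt(-31)). Since d mod 4 = 1, disc(K) = -31.
Check p | disc: -31 mod 19 = 7.
p does not divide disc. Compute Legendre symbol (d/p):
7^((19-1)/2) mod 19 = 1
(d/p) = 1, so p splits: (p) = P*P' with e=1, f=1, g=2.
Therefore p is split.

split


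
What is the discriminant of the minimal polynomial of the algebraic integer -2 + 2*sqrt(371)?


The element -2 + 2*sqrt(371) has minimal polynomial:
x^2 + 4*x - 1480
Discriminant = (4)^2 - 4*(-1480)
= 16 + 5920
= 5936

5936


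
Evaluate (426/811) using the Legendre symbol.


p = 811 is prime, so compute (426/811) with the reciprocity algorithm (Jacobi-symbol steps: pull out 2s via (2/n), flip via reciprocity, reduce):
  pull out 2: (2/811) = -1  (since 811 mod 8 = 3)
  reciprocity: (213/811) -> +(811/213)
  reduce: (172/213)
  pull out 2: (2/213) = -1  (since 213 mod 8 = 5)
  pull out 2: (2/213) = -1  (since 213 mod 8 = 5)
  reciprocity: (43/213) -> +(213/43)
  reduce: (41/43)
  reciprocity: (41/43) -> +(43/41)
  reduce: (2/41)
  pull out 2: (2/41) = +1  (since 41 mod 8 = 1)
  (1/41) = 1
Product of signs = -1
(426/811) = -1

-1


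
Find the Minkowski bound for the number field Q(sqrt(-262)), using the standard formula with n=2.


d = -262, d mod 4 = 2, so disc(K) = 4d = -1048; |disc(K)| = 1048
Imaginary quadratic field, so n = 2, s = r2 = 1, r1 = 0
M = (n!/n^n) * (4/pi)^s * sqrt(|disc(K)|) = (2!/2^2) * (4/pi)^1 * sqrt(1048)
= 0.5 * 1.273240 * 32.372828
= 20.6092

20.6092


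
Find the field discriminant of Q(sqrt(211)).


For K = Q(sqrt(d)) with d squarefree: disc(K) = d if d = 1 mod 4, and disc(K) = 4d if d = 2 or 3 mod 4.
Here d = 211, and d mod 4 = 3.
d = 3 mod 4, not 1 (O_K = Z[sqrt(d)]), so disc(K) = 4d = 4 * (211) = 844

844


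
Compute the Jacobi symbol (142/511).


Compute (142/511) via quadratic reciprocity:
  pull out 2: (2/511) = +1  (since 511 mod 8 = 7)
  reciprocity: (71/511) -> -(511/71)
  reduce: (14/71)
  pull out 2: (2/71) = +1  (since 71 mod 8 = 7)
  reciprocity: (7/71) -> -(71/7)
  reduce: (1/7)
  (1/7) = 1
Product of signs = 1

1


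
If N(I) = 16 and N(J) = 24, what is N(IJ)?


N(IJ) = N(I) * N(J)
= 16 * 24
= 384

384


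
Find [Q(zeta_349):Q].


The degree equals Euler's totient phi(349).
349 = 349
phi(349) = 348

348


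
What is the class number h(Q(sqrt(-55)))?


K = Q(sqrt(-55)). d mod 4 = 1, so D = disc(K) = d = -55
h(K) equals the number of primitive reduced positive-definite forms (a, b, c) = a*x^2 + b*x*y + c*y^2 with b^2 - 4ac = D,
where reduced means |b| <= a <= c, with b >= 0 whenever |b| = a or a = c, and primitive means gcd(a, b, c) = 1.
Reduced forces 3a^2 <= |D| = 55, so 1 <= a <= 4; b must have the parity of D, and c = (b^2 - D)/(4a) must be an integer >= a.
Enumerate a = 1..4, b in [-a, a]:
  a=1: (1, 1, 14)  [1]
  a=2: (2, -1, 7), (2, 1, 7)  [2]
  a=3: none
  a=4: (4, 3, 4)  [1]
Total reduced forms: 1 + 2 + 1 = 4
h = 4

4


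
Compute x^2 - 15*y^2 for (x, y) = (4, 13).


x^2 - d*y^2
= 4^2 - 15*13^2
= 16 - 2535
= -2519

-2519


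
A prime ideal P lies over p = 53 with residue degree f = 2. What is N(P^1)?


N(P^a) = p^(a*f)
= 53^(1*2)
= 53^2
= 2809

2809


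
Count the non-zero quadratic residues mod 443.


For prime p, the number of non-zero quadratic residues is (p-1)/2.
= (443-1)/2
= 221

221


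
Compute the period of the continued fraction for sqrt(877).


Run the CF algorithm for sqrt(877).
a_0 = floor(sqrt(877)) = 29; set m_0=0, q_0=1.
Recurrence: m' = q*a - m,  q' = (d - m'^2)/q,  a' = floor((a_0 + m')/q').
  step 1: m=29, q=36, a=1
  step 2: m=7, q=23, a=1
  step 3: m=16, q=27, a=1
  step 4: m=11, q=28, a=1
  step 5: m=17, q=21, a=2
  step 6: m=25, q=12, a=4
  step 7: m=23, q=29, a=1
  step 8: m=6, q=29, a=1
  step 9: m=23, q=12, a=4
  step 10: m=25, q=21, a=2
  step 11: m=17, q=28, a=1
  step 12: m=11, q=27, a=1
  step 13: m=16, q=23, a=1
  step 14: m=7, q=36, a=1
  step 15: m=29, q=1, a=58
a_15 = 2*a_0 = 58, so the period closes here.
sqrt(877) = [29; 1, 1, 1, 1, 2, 4, 1, 1, 4, 2, 1, 1, 1, 1, 58]
Period length = 15

15


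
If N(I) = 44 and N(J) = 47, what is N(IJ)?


N(IJ) = N(I) * N(J)
= 44 * 47
= 2068

2068


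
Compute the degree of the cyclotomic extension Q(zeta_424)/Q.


The degree equals Euler's totient phi(424).
424 = 2^3 * 53
phi(424) = 208

208


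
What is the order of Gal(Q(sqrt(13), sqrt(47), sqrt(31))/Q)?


The 3 square roots of distinct primes are multiplicatively independent over Q,
so [K:Q] = 2^3 and Gal(K/Q) is isomorphic to (Z/2Z)^3.
|Gal| = 2^3 = 8

8


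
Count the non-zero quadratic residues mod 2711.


For prime p, the number of non-zero quadratic residues is (p-1)/2.
= (2711-1)/2
= 1355

1355


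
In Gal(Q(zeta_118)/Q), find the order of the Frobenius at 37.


The Frobenius at p in Gal(Q(zeta_n)/Q) = (Z/nZ)* is the class of p, so its order is ord_118(37), the smallest k >= 1 with 37^k = 1 mod 118.
n = 118 = 2 * 59, phi(118) = 58; the order divides phi(n).
Divisors of 58: 1, 2, 29, 58
Repeated squaring mod 118: 37^1 = 37, 37^2 = 71, 37^4 = 85, 37^8 = 27, 37^16 = 21, 37^32 = 87
Test divisors in increasing order:
  k=1: 37^1 = 37 mod 118
  k=2: 37^2 = 71 mod 118
  k=29: 37^29 = 21 * 27 * 85 * 37 = 117 mod 118
  k=58: 37^58 = 87 * 21 * 27 * 71 = 1 mod 118  <- first divisor giving 1
Order = 58

58


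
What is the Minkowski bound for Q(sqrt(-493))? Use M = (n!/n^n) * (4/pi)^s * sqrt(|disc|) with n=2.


d = -493, d mod 4 = 3, so disc(K) = 4d = -1972; |disc(K)| = 1972
Imaginary quadratic field, so n = 2, s = r2 = 1, r1 = 0
M = (n!/n^n) * (4/pi)^s * sqrt(|disc(K)|) = (2!/2^2) * (4/pi)^1 * sqrt(1972)
= 0.5 * 1.273240 * 44.407207
= 28.2705

28.2705


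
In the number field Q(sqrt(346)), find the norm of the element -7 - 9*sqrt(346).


N(a + b*sqrt(d)) = a^2 - d*b^2
= (-7)^2 - (346)*(-9)^2
= 49 - 28026
= -27977

-27977


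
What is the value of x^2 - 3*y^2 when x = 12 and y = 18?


x^2 - d*y^2
= 12^2 - 3*18^2
= 144 - 972
= -828

-828


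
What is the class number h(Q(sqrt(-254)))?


K = Q(sqrt(-254)). d mod 4 = 2, so D = disc(K) = 4d = -1016
h(K) equals the number of primitive reduced positive-definite forms (a, b, c) = a*x^2 + b*x*y + c*y^2 with b^2 - 4ac = D,
where reduced means |b| <= a <= c, with b >= 0 whenever |b| = a or a = c, and primitive means gcd(a, b, c) = 1.
Reduced forces 3a^2 <= |D| = 1016, so 1 <= a <= 18; b must have the parity of D, and c = (b^2 - D)/(4a) must be an integer >= a.
Enumerate a = 1..18, b in [-a, a]:
  a=1: (1, 0, 254)  [1]
  a=2: (2, 0, 127)  [1]
  a=3: (3, -2, 85), (3, 2, 85)  [2]
  a=4: none
  a=5: (5, -2, 51), (5, 2, 51)  [2]
  a=6: (6, -4, 43), (6, 4, 43)  [2]
  a=7..8: none
  a=9: (9, -8, 30), (9, 8, 30)  [2]
  a=10: (10, -8, 27), (10, 8, 27)  [2]
  a=11..14: none
  a=15: (15, -8, 18), (15, -2, 17), (15, 2, 17), (15, 8, 18)  [4]
  a=16..18: none
Total reduced forms: 1 + 1 + 2 + 2 + 2 + 2 + 2 + 4 = 16
h = 16

16


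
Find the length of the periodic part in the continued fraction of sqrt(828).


Run the CF algorithm for sqrt(828).
a_0 = floor(sqrt(828)) = 28; set m_0=0, q_0=1.
Recurrence: m' = q*a - m,  q' = (d - m'^2)/q,  a' = floor((a_0 + m')/q').
  step 1: m=28, q=44, a=1
  step 2: m=16, q=13, a=3
  step 3: m=23, q=23, a=2
  step 4: m=23, q=13, a=3
  step 5: m=16, q=44, a=1
  step 6: m=28, q=1, a=56
a_6 = 2*a_0 = 56, so the period closes here.
sqrt(828) = [28; 1, 3, 2, 3, 1, 56]
Period length = 6

6


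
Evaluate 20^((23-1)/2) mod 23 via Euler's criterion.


p = 23 is prime and the exponent is (p-1)/2 = 11, so by Euler's criterion 20^11 = (20/23) = +1 or -1 mod 23.
Compute by square-and-multiply:
  11 = 8 + 2 + 1 (binary 1011)
  Repeated squaring mod 23: 20^1 = 20, 20^2 = 9, 20^4 = 12, 20^8 = 6
  20^11 = 20^8 * 20^2 * 20^1 = 6 * 9 * 20 mod 23
    6 * 9 = 54 = 8 mod 23
    8 * 20 = 160 = 22 mod 23
  20^11 = 22 mod 23
Result 22 = p - 1 = -1 mod 23: 20 is a quadratic non-residue mod 23. As a residue in [0, p-1] the value is 22.
20^11 mod 23 = 22

22


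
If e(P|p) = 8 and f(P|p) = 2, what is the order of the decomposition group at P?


|D_P| = e * f
= 8 * 2
= 16

16


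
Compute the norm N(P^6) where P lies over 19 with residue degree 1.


N(P^a) = p^(a*f)
= 19^(6*1)
= 19^6
= 47045881

47045881


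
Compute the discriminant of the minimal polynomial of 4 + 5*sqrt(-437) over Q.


The element 4 + 5*sqrt(-437) has minimal polynomial:
x^2 - 8*x + 10941
Discriminant = (-8)^2 - 4*(10941)
= 64 - 43764
= -43700

-43700


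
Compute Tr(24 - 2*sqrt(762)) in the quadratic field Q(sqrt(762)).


Tr(a + b*sqrt(d)) = (a + b*sqrt(d)) + (a - b*sqrt(d)) = 2a
= 2 * (24)
= 48

48


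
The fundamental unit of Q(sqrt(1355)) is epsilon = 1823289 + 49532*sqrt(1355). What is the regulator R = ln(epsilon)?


epsilon = 1823289 + 49532*sqrt(1355)
= 3.6466e+06
R = ln(3.6466e+06)
= 15.1093

15.1093


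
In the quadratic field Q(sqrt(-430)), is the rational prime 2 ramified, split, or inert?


K = Q(sqrt(-430)). Since d mod 4 = 2, disc(K) = -1720.
Check p | disc: -1720 mod 2 = 0.
p divides disc, so p ramifies: (p) = P^2 with e=2, f=1, g=1.
Therefore p is ramified.

ramified


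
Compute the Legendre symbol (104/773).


p = 773 is prime, so compute (104/773) with the reciprocity algorithm (Jacobi-symbol steps: pull out 2s via (2/n), flip via reciprocity, reduce):
  pull out 2: (2/773) = -1  (since 773 mod 8 = 5)
  pull out 2: (2/773) = -1  (since 773 mod 8 = 5)
  pull out 2: (2/773) = -1  (since 773 mod 8 = 5)
  reciprocity: (13/773) -> +(773/13)
  reduce: (6/13)
  pull out 2: (2/13) = -1  (since 13 mod 8 = 5)
  reciprocity: (3/13) -> +(13/3)
  reduce: (1/3)
  (1/3) = 1
Product of signs = 1
(104/773) = 1

1


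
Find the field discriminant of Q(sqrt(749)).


For K = Q(sqrt(d)) with d squarefree: disc(K) = d if d = 1 mod 4, and disc(K) = 4d if d = 2 or 3 mod 4.
Here d = 749, and d mod 4 = 1.
d = 1 mod 4 (O_K = Z[(1+sqrt(d))/2]), so disc(K) = d = 749

749


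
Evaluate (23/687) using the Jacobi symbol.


Compute (23/687) via quadratic reciprocity:
  reciprocity: (23/687) -> -(687/23)
  reduce: (20/23)
  pull out 2: (2/23) = +1  (since 23 mod 8 = 7)
  pull out 2: (2/23) = +1  (since 23 mod 8 = 7)
  reciprocity: (5/23) -> +(23/5)
  reduce: (3/5)
  reciprocity: (3/5) -> +(5/3)
  reduce: (2/3)
  pull out 2: (2/3) = -1  (since 3 mod 8 = 3)
  (1/3) = 1
Product of signs = 1

1


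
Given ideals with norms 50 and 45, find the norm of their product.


N(IJ) = N(I) * N(J)
= 50 * 45
= 2250

2250


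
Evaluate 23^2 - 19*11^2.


x^2 - d*y^2
= 23^2 - 19*11^2
= 529 - 2299
= -1770

-1770


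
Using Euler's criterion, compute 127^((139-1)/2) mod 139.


p = 139 is prime and the exponent is (p-1)/2 = 69, so by Euler's criterion 127^69 = (127/139) = +1 or -1 mod 139.
Compute by square-and-multiply:
  69 = 64 + 4 + 1 (binary 1000101)
  Repeated squaring mod 139: 127^1 = 127, 127^2 = 5, 127^4 = 25, 127^8 = 69, 127^16 = 35, 127^32 = 113, 127^64 = 120
  127^69 = 127^64 * 127^4 * 127^1 = 120 * 25 * 127 mod 139
    120 * 25 = 3000 = 81 mod 139
    81 * 127 = 10287 = 1 mod 139
  127^69 = 1 mod 139
Result 1: 127 is a quadratic residue mod 139.
127^69 mod 139 = 1

1


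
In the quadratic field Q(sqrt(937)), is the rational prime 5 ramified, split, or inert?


K = Q(sqrt(937)). Since d mod 4 = 1, disc(K) = 937.
Check p | disc: 937 mod 5 = 2.
p does not divide disc. Compute Legendre symbol (d/p):
2^((5-1)/2) mod 5 = -1
(d/p) = -1, so p is inert: (p) stays prime with e=1, f=2, g=1.
Therefore p is inert.

inert


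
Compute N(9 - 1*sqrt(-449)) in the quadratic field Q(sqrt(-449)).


N(a + b*sqrt(d)) = a^2 - d*b^2
= (9)^2 - (-449)*(-1)^2
= 81 + 449
= 530

530


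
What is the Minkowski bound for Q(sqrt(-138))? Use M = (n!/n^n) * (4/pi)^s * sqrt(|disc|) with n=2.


d = -138, d mod 4 = 2, so disc(K) = 4d = -552; |disc(K)| = 552
Imaginary quadratic field, so n = 2, s = r2 = 1, r1 = 0
M = (n!/n^n) * (4/pi)^s * sqrt(|disc(K)|) = (2!/2^2) * (4/pi)^1 * sqrt(552)
= 0.5 * 1.273240 * 23.494680
= 14.9572

14.9572


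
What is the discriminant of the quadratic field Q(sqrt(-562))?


For K = Q(sqrt(d)) with d squarefree: disc(K) = d if d = 1 mod 4, and disc(K) = 4d if d = 2 or 3 mod 4.
Here d = -562, and d mod 4 = 2.
d = 2 mod 4, not 1 (O_K = Z[sqrt(d)]), so disc(K) = 4d = 4 * (-562) = -2248

-2248


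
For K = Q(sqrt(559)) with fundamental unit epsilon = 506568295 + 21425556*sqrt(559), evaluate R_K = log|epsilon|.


epsilon = 506568295 + 21425556*sqrt(559)
= 1.0131e+09
R = ln(1.0131e+09)
= 20.7363

20.7363


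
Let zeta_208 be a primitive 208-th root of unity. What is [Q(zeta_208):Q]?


The degree equals Euler's totient phi(208).
208 = 2^4 * 13
phi(208) = 96

96


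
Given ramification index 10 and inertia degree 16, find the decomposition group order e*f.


|D_P| = e * f
= 10 * 16
= 160

160


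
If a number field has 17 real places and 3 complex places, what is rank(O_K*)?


By Dirichlet's unit theorem:
rank = r1 + r2 - 1
= 17 + 3 - 1
= 19

19


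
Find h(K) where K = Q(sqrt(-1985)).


K = Q(sqrt(-1985)). d mod 4 = 3, so D = disc(K) = 4d = -7940
h(K) equals the number of primitive reduced positive-definite forms (a, b, c) = a*x^2 + b*x*y + c*y^2 with b^2 - 4ac = D,
where reduced means |b| <= a <= c, with b >= 0 whenever |b| = a or a = c, and primitive means gcd(a, b, c) = 1.
Reduced forces 3a^2 <= |D| = 7940, so 1 <= a <= 51; b must have the parity of D, and c = (b^2 - D)/(4a) must be an integer >= a.
Enumerate a = 1..51, b in [-a, a]:
  a=1: (1, 0, 1985)  [1]
  a=2: (2, 2, 993)  [1]
  a=3: (3, -2, 662), (3, 2, 662)  [2]
  a=4: none
  a=5: (5, 0, 397)  [1]
  a=6: (6, -2, 331), (6, 2, 331)  [2]
  a=7..8: none
  a=9: (9, -4, 221), (9, 4, 221)  [2]
  a=10: (10, 10, 201)  [1]
  a=11..12: none
  a=13: (13, -4, 153), (13, 4, 153)  [2]
  a=14: none
  a=15: (15, -10, 134), (15, 10, 134)  [2]
  a=16: none
  a=17: (17, -4, 117), (17, 4, 117)  [2]
  a=18: (18, -14, 113), (18, 14, 113)  [2]
  a=19..22: none
  a=23: (23, -8, 87), (23, 8, 87)  [2]
  a=24..25: none
  a=26: (26, -22, 81), (26, 22, 81)  [2]
  a=27: (27, -22, 78), (27, 22, 78)  [2]
  a=28: none
  a=29: (29, -8, 69), (29, 8, 69)  [2]
  a=30: (30, -10, 67), (30, 10, 67)  [2]
  a=31..33: none
  a=34: (34, -30, 65), (34, 30, 65)  [2]
  a=35..38: none
  a=39: (39, -22, 54), (39, -4, 51), (39, 4, 51), (39, 22, 54)  [4]
  a=40..42: none
  a=43: (43, -12, 47), (43, 12, 47)  [2]
  a=44: none
  a=45: (45, -40, 53), (45, 40, 53)  [2]
  a=46: (46, -38, 51), (46, 38, 51)  [2]
  a=47..51: none
Total reduced forms: 1 + 1 + 2 + 1 + 2 + 2 + 1 + 2 + 2 + 2 + 2 + 2 + 2 + 2 + 2 + 2 + 2 + 4 + 2 + 2 + 2 = 40
h = 40

40


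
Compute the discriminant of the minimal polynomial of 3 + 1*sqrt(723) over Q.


The element 3 + 1*sqrt(723) has minimal polynomial:
x^2 - 6*x - 714
Discriminant = (-6)^2 - 4*(-714)
= 36 + 2856
= 2892

2892


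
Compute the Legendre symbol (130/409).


p = 409 is prime, so compute (130/409) with the reciprocity algorithm (Jacobi-symbol steps: pull out 2s via (2/n), flip via reciprocity, reduce):
  pull out 2: (2/409) = +1  (since 409 mod 8 = 1)
  reciprocity: (65/409) -> +(409/65)
  reduce: (19/65)
  reciprocity: (19/65) -> +(65/19)
  reduce: (8/19)
  pull out 2: (2/19) = -1  (since 19 mod 8 = 3)
  pull out 2: (2/19) = -1  (since 19 mod 8 = 3)
  pull out 2: (2/19) = -1  (since 19 mod 8 = 3)
  (1/19) = 1
Product of signs = -1
(130/409) = -1

-1


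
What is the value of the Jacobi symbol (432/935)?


Compute (432/935) via quadratic reciprocity:
  pull out 2: (2/935) = +1  (since 935 mod 8 = 7)
  pull out 2: (2/935) = +1  (since 935 mod 8 = 7)
  pull out 2: (2/935) = +1  (since 935 mod 8 = 7)
  pull out 2: (2/935) = +1  (since 935 mod 8 = 7)
  reciprocity: (27/935) -> -(935/27)
  reduce: (17/27)
  reciprocity: (17/27) -> +(27/17)
  reduce: (10/17)
  pull out 2: (2/17) = +1  (since 17 mod 8 = 1)
  reciprocity: (5/17) -> +(17/5)
  reduce: (2/5)
  pull out 2: (2/5) = -1  (since 5 mod 8 = 5)
  (1/5) = 1
Product of signs = 1

1


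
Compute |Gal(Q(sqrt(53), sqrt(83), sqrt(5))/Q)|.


The 3 square roots of distinct primes are multiplicatively independent over Q,
so [K:Q] = 2^3 and Gal(K/Q) is isomorphic to (Z/2Z)^3.
|Gal| = 2^3 = 8

8


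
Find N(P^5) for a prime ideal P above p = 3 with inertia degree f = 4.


N(P^a) = p^(a*f)
= 3^(5*4)
= 3^20
= 3486784401

3486784401


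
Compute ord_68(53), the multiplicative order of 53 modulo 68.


We want ord_68(53), the smallest k >= 1 with 53^k = 1 mod 68.
n = 68 = 2^2 * 17, phi(68) = 32; the order divides phi(n).
Divisors of 32: 1, 2, 4, 8, 16, 32
Repeated squaring mod 68: 53^1 = 53, 53^2 = 21, 53^4 = 33, 53^8 = 1, 53^16 = 1, 53^32 = 1
Test divisors in increasing order:
  k=1: 53^1 = 53 mod 68
  k=2: 53^2 = 21 mod 68
  k=4: 53^4 = 33 mod 68
  k=8: 53^8 = 1 mod 68  <- first divisor giving 1
Order = 8

8


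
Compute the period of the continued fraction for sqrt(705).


Run the CF algorithm for sqrt(705).
a_0 = floor(sqrt(705)) = 26; set m_0=0, q_0=1.
Recurrence: m' = q*a - m,  q' = (d - m'^2)/q,  a' = floor((a_0 + m')/q').
  step 1: m=26, q=29, a=1
  step 2: m=3, q=24, a=1
  step 3: m=21, q=11, a=4
  step 4: m=23, q=16, a=3
  step 5: m=25, q=5, a=10
  step 6: m=25, q=16, a=3
  step 7: m=23, q=11, a=4
  step 8: m=21, q=24, a=1
  step 9: m=3, q=29, a=1
  step 10: m=26, q=1, a=52
a_10 = 2*a_0 = 52, so the period closes here.
sqrt(705) = [26; 1, 1, 4, 3, 10, 3, 4, 1, 1, 52]
Period length = 10

10


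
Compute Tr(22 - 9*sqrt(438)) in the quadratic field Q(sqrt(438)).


Tr(a + b*sqrt(d)) = (a + b*sqrt(d)) + (a - b*sqrt(d)) = 2a
= 2 * (22)
= 44

44


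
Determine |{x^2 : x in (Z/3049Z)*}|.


For prime p, the number of non-zero quadratic residues is (p-1)/2.
= (3049-1)/2
= 1524

1524


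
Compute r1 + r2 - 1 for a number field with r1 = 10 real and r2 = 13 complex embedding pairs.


By Dirichlet's unit theorem:
rank = r1 + r2 - 1
= 10 + 13 - 1
= 22

22


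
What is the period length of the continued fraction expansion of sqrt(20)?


Run the CF algorithm for sqrt(20).
a_0 = floor(sqrt(20)) = 4; set m_0=0, q_0=1.
Recurrence: m' = q*a - m,  q' = (d - m'^2)/q,  a' = floor((a_0 + m')/q').
  step 1: m=4, q=4, a=2
  step 2: m=4, q=1, a=8
a_2 = 2*a_0 = 8, so the period closes here.
sqrt(20) = [4; 2, 8]
Period length = 2

2


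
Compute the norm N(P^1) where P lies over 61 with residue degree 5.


N(P^a) = p^(a*f)
= 61^(1*5)
= 61^5
= 844596301

844596301


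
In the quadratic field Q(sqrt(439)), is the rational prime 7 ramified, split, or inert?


K = Q(sqrt(439)). Since d mod 4 = 3, disc(K) = 1756.
Check p | disc: 1756 mod 7 = 6.
p does not divide disc. Compute Legendre symbol (d/p):
5^((7-1)/2) mod 7 = -1
(d/p) = -1, so p is inert: (p) stays prime with e=1, f=2, g=1.
Therefore p is inert.

inert


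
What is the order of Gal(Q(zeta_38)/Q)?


|Gal(Q(zeta_38)/Q)| = phi(38)
= 18

18


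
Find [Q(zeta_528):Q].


The degree equals Euler's totient phi(528).
528 = 2^4 * 3 * 11
phi(528) = 160

160


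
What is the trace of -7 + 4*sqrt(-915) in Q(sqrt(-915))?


Tr(a + b*sqrt(d)) = (a + b*sqrt(d)) + (a - b*sqrt(d)) = 2a
= 2 * (-7)
= -14

-14


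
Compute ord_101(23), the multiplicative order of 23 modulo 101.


We want ord_101(23), the smallest k >= 1 with 23^k = 1 mod 101.
n = 101 = 101, phi(101) = 100; the order divides phi(n).
Divisors of 100: 1, 2, 4, 5, 10, 20, 25, 50, 100
Repeated squaring mod 101: 23^1 = 23, 23^2 = 24, 23^4 = 71, 23^8 = 92, 23^16 = 81, 23^32 = 97, 23^64 = 16
Test divisors in increasing order:
  k=1: 23^1 = 23 mod 101
  k=2: 23^2 = 24 mod 101
  k=4: 23^4 = 71 mod 101
  k=5: 23^5 = 71 * 23 = 17 mod 101
  k=10: 23^10 = 92 * 24 = 87 mod 101
  k=20: 23^20 = 81 * 71 = 95 mod 101
  k=25: 23^25 = 81 * 92 * 23 = 100 mod 101
  k=50: 23^50 = 97 * 81 * 24 = 1 mod 101  <- first divisor giving 1
Order = 50

50
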